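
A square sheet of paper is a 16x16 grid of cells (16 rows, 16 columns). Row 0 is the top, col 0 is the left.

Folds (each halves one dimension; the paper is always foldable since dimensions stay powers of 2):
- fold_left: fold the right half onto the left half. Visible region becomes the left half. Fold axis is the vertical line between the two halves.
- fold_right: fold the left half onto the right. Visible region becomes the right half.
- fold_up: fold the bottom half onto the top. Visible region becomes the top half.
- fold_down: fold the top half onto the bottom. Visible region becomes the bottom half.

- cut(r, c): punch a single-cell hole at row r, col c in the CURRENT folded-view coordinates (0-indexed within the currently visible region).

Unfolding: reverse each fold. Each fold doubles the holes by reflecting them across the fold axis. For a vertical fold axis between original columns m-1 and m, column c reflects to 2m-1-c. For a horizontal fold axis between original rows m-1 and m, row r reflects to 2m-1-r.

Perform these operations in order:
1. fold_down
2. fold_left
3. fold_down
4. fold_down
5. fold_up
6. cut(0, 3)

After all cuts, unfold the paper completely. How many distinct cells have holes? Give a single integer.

Answer: 32

Derivation:
Op 1 fold_down: fold axis h@8; visible region now rows[8,16) x cols[0,16) = 8x16
Op 2 fold_left: fold axis v@8; visible region now rows[8,16) x cols[0,8) = 8x8
Op 3 fold_down: fold axis h@12; visible region now rows[12,16) x cols[0,8) = 4x8
Op 4 fold_down: fold axis h@14; visible region now rows[14,16) x cols[0,8) = 2x8
Op 5 fold_up: fold axis h@15; visible region now rows[14,15) x cols[0,8) = 1x8
Op 6 cut(0, 3): punch at orig (14,3); cuts so far [(14, 3)]; region rows[14,15) x cols[0,8) = 1x8
Unfold 1 (reflect across h@15): 2 holes -> [(14, 3), (15, 3)]
Unfold 2 (reflect across h@14): 4 holes -> [(12, 3), (13, 3), (14, 3), (15, 3)]
Unfold 3 (reflect across h@12): 8 holes -> [(8, 3), (9, 3), (10, 3), (11, 3), (12, 3), (13, 3), (14, 3), (15, 3)]
Unfold 4 (reflect across v@8): 16 holes -> [(8, 3), (8, 12), (9, 3), (9, 12), (10, 3), (10, 12), (11, 3), (11, 12), (12, 3), (12, 12), (13, 3), (13, 12), (14, 3), (14, 12), (15, 3), (15, 12)]
Unfold 5 (reflect across h@8): 32 holes -> [(0, 3), (0, 12), (1, 3), (1, 12), (2, 3), (2, 12), (3, 3), (3, 12), (4, 3), (4, 12), (5, 3), (5, 12), (6, 3), (6, 12), (7, 3), (7, 12), (8, 3), (8, 12), (9, 3), (9, 12), (10, 3), (10, 12), (11, 3), (11, 12), (12, 3), (12, 12), (13, 3), (13, 12), (14, 3), (14, 12), (15, 3), (15, 12)]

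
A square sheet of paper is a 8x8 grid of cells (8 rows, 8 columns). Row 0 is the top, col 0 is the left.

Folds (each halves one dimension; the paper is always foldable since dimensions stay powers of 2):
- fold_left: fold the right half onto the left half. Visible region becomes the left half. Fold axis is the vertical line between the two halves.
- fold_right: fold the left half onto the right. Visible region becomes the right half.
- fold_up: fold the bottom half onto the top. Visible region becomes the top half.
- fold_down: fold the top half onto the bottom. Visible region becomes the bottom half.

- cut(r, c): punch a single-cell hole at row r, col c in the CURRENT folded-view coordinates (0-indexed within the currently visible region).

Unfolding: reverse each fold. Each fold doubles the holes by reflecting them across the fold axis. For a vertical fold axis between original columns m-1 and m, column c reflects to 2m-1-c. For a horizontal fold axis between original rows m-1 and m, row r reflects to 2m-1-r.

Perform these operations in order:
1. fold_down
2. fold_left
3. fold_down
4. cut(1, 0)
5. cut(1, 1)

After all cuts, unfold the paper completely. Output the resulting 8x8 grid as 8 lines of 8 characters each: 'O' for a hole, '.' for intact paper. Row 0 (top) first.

Op 1 fold_down: fold axis h@4; visible region now rows[4,8) x cols[0,8) = 4x8
Op 2 fold_left: fold axis v@4; visible region now rows[4,8) x cols[0,4) = 4x4
Op 3 fold_down: fold axis h@6; visible region now rows[6,8) x cols[0,4) = 2x4
Op 4 cut(1, 0): punch at orig (7,0); cuts so far [(7, 0)]; region rows[6,8) x cols[0,4) = 2x4
Op 5 cut(1, 1): punch at orig (7,1); cuts so far [(7, 0), (7, 1)]; region rows[6,8) x cols[0,4) = 2x4
Unfold 1 (reflect across h@6): 4 holes -> [(4, 0), (4, 1), (7, 0), (7, 1)]
Unfold 2 (reflect across v@4): 8 holes -> [(4, 0), (4, 1), (4, 6), (4, 7), (7, 0), (7, 1), (7, 6), (7, 7)]
Unfold 3 (reflect across h@4): 16 holes -> [(0, 0), (0, 1), (0, 6), (0, 7), (3, 0), (3, 1), (3, 6), (3, 7), (4, 0), (4, 1), (4, 6), (4, 7), (7, 0), (7, 1), (7, 6), (7, 7)]

Answer: OO....OO
........
........
OO....OO
OO....OO
........
........
OO....OO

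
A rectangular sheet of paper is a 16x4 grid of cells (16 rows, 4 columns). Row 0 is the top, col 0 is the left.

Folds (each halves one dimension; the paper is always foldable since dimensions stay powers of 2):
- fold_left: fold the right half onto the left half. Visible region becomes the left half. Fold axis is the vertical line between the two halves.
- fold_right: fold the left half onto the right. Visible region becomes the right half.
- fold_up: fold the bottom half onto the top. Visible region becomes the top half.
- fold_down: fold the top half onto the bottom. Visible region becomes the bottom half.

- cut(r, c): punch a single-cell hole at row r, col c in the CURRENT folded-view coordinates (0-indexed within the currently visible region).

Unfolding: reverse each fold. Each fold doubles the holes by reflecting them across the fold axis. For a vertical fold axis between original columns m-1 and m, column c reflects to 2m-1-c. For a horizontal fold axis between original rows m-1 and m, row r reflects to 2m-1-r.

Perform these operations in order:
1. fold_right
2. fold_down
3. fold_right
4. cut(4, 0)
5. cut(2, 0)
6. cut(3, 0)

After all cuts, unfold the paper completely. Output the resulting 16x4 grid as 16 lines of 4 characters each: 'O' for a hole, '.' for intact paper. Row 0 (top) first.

Answer: ....
....
....
OOOO
OOOO
OOOO
....
....
....
....
OOOO
OOOO
OOOO
....
....
....

Derivation:
Op 1 fold_right: fold axis v@2; visible region now rows[0,16) x cols[2,4) = 16x2
Op 2 fold_down: fold axis h@8; visible region now rows[8,16) x cols[2,4) = 8x2
Op 3 fold_right: fold axis v@3; visible region now rows[8,16) x cols[3,4) = 8x1
Op 4 cut(4, 0): punch at orig (12,3); cuts so far [(12, 3)]; region rows[8,16) x cols[3,4) = 8x1
Op 5 cut(2, 0): punch at orig (10,3); cuts so far [(10, 3), (12, 3)]; region rows[8,16) x cols[3,4) = 8x1
Op 6 cut(3, 0): punch at orig (11,3); cuts so far [(10, 3), (11, 3), (12, 3)]; region rows[8,16) x cols[3,4) = 8x1
Unfold 1 (reflect across v@3): 6 holes -> [(10, 2), (10, 3), (11, 2), (11, 3), (12, 2), (12, 3)]
Unfold 2 (reflect across h@8): 12 holes -> [(3, 2), (3, 3), (4, 2), (4, 3), (5, 2), (5, 3), (10, 2), (10, 3), (11, 2), (11, 3), (12, 2), (12, 3)]
Unfold 3 (reflect across v@2): 24 holes -> [(3, 0), (3, 1), (3, 2), (3, 3), (4, 0), (4, 1), (4, 2), (4, 3), (5, 0), (5, 1), (5, 2), (5, 3), (10, 0), (10, 1), (10, 2), (10, 3), (11, 0), (11, 1), (11, 2), (11, 3), (12, 0), (12, 1), (12, 2), (12, 3)]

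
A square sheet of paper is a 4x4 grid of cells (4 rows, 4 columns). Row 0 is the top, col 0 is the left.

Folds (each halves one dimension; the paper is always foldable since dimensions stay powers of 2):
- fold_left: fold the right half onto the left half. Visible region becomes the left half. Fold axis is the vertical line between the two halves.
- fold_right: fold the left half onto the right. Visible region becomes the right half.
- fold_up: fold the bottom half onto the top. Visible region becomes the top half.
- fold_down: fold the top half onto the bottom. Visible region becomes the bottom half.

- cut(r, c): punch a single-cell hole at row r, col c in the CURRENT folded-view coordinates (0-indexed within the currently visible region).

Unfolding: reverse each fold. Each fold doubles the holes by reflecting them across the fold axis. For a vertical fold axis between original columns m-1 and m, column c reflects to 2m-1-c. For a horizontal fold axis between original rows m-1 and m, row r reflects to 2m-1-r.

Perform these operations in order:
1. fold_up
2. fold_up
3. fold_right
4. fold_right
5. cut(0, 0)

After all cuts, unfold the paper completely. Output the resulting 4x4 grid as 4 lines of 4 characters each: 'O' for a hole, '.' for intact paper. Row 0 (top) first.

Op 1 fold_up: fold axis h@2; visible region now rows[0,2) x cols[0,4) = 2x4
Op 2 fold_up: fold axis h@1; visible region now rows[0,1) x cols[0,4) = 1x4
Op 3 fold_right: fold axis v@2; visible region now rows[0,1) x cols[2,4) = 1x2
Op 4 fold_right: fold axis v@3; visible region now rows[0,1) x cols[3,4) = 1x1
Op 5 cut(0, 0): punch at orig (0,3); cuts so far [(0, 3)]; region rows[0,1) x cols[3,4) = 1x1
Unfold 1 (reflect across v@3): 2 holes -> [(0, 2), (0, 3)]
Unfold 2 (reflect across v@2): 4 holes -> [(0, 0), (0, 1), (0, 2), (0, 3)]
Unfold 3 (reflect across h@1): 8 holes -> [(0, 0), (0, 1), (0, 2), (0, 3), (1, 0), (1, 1), (1, 2), (1, 3)]
Unfold 4 (reflect across h@2): 16 holes -> [(0, 0), (0, 1), (0, 2), (0, 3), (1, 0), (1, 1), (1, 2), (1, 3), (2, 0), (2, 1), (2, 2), (2, 3), (3, 0), (3, 1), (3, 2), (3, 3)]

Answer: OOOO
OOOO
OOOO
OOOO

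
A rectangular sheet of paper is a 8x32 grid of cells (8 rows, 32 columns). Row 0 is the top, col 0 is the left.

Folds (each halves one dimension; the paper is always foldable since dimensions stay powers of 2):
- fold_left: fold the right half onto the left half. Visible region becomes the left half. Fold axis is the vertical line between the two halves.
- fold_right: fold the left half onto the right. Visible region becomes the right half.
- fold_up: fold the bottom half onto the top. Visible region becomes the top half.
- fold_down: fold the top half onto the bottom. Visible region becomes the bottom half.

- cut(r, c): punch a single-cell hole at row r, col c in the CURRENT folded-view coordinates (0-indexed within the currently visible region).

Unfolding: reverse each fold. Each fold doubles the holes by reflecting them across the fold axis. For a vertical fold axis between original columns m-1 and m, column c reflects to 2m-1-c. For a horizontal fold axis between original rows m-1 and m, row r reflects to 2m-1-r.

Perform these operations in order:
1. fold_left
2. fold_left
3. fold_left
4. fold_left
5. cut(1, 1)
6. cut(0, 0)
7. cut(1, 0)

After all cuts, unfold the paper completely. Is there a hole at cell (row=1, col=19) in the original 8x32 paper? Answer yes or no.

Answer: yes

Derivation:
Op 1 fold_left: fold axis v@16; visible region now rows[0,8) x cols[0,16) = 8x16
Op 2 fold_left: fold axis v@8; visible region now rows[0,8) x cols[0,8) = 8x8
Op 3 fold_left: fold axis v@4; visible region now rows[0,8) x cols[0,4) = 8x4
Op 4 fold_left: fold axis v@2; visible region now rows[0,8) x cols[0,2) = 8x2
Op 5 cut(1, 1): punch at orig (1,1); cuts so far [(1, 1)]; region rows[0,8) x cols[0,2) = 8x2
Op 6 cut(0, 0): punch at orig (0,0); cuts so far [(0, 0), (1, 1)]; region rows[0,8) x cols[0,2) = 8x2
Op 7 cut(1, 0): punch at orig (1,0); cuts so far [(0, 0), (1, 0), (1, 1)]; region rows[0,8) x cols[0,2) = 8x2
Unfold 1 (reflect across v@2): 6 holes -> [(0, 0), (0, 3), (1, 0), (1, 1), (1, 2), (1, 3)]
Unfold 2 (reflect across v@4): 12 holes -> [(0, 0), (0, 3), (0, 4), (0, 7), (1, 0), (1, 1), (1, 2), (1, 3), (1, 4), (1, 5), (1, 6), (1, 7)]
Unfold 3 (reflect across v@8): 24 holes -> [(0, 0), (0, 3), (0, 4), (0, 7), (0, 8), (0, 11), (0, 12), (0, 15), (1, 0), (1, 1), (1, 2), (1, 3), (1, 4), (1, 5), (1, 6), (1, 7), (1, 8), (1, 9), (1, 10), (1, 11), (1, 12), (1, 13), (1, 14), (1, 15)]
Unfold 4 (reflect across v@16): 48 holes -> [(0, 0), (0, 3), (0, 4), (0, 7), (0, 8), (0, 11), (0, 12), (0, 15), (0, 16), (0, 19), (0, 20), (0, 23), (0, 24), (0, 27), (0, 28), (0, 31), (1, 0), (1, 1), (1, 2), (1, 3), (1, 4), (1, 5), (1, 6), (1, 7), (1, 8), (1, 9), (1, 10), (1, 11), (1, 12), (1, 13), (1, 14), (1, 15), (1, 16), (1, 17), (1, 18), (1, 19), (1, 20), (1, 21), (1, 22), (1, 23), (1, 24), (1, 25), (1, 26), (1, 27), (1, 28), (1, 29), (1, 30), (1, 31)]
Holes: [(0, 0), (0, 3), (0, 4), (0, 7), (0, 8), (0, 11), (0, 12), (0, 15), (0, 16), (0, 19), (0, 20), (0, 23), (0, 24), (0, 27), (0, 28), (0, 31), (1, 0), (1, 1), (1, 2), (1, 3), (1, 4), (1, 5), (1, 6), (1, 7), (1, 8), (1, 9), (1, 10), (1, 11), (1, 12), (1, 13), (1, 14), (1, 15), (1, 16), (1, 17), (1, 18), (1, 19), (1, 20), (1, 21), (1, 22), (1, 23), (1, 24), (1, 25), (1, 26), (1, 27), (1, 28), (1, 29), (1, 30), (1, 31)]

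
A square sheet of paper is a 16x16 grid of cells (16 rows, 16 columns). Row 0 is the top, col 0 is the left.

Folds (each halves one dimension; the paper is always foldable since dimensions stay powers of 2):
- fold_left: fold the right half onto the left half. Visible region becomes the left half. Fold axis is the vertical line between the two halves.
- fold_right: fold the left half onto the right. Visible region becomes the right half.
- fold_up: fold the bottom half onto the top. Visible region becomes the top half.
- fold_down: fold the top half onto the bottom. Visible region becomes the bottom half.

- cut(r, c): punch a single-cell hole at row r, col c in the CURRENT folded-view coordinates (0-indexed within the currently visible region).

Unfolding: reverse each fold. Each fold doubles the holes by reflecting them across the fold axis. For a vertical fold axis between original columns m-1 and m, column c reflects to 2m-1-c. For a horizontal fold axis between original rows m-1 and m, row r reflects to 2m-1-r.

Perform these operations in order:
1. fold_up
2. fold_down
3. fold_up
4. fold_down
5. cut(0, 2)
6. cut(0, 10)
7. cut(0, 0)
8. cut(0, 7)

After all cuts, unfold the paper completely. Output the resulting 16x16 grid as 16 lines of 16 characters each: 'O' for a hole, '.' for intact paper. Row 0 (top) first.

Answer: O.O....O..O.....
O.O....O..O.....
O.O....O..O.....
O.O....O..O.....
O.O....O..O.....
O.O....O..O.....
O.O....O..O.....
O.O....O..O.....
O.O....O..O.....
O.O....O..O.....
O.O....O..O.....
O.O....O..O.....
O.O....O..O.....
O.O....O..O.....
O.O....O..O.....
O.O....O..O.....

Derivation:
Op 1 fold_up: fold axis h@8; visible region now rows[0,8) x cols[0,16) = 8x16
Op 2 fold_down: fold axis h@4; visible region now rows[4,8) x cols[0,16) = 4x16
Op 3 fold_up: fold axis h@6; visible region now rows[4,6) x cols[0,16) = 2x16
Op 4 fold_down: fold axis h@5; visible region now rows[5,6) x cols[0,16) = 1x16
Op 5 cut(0, 2): punch at orig (5,2); cuts so far [(5, 2)]; region rows[5,6) x cols[0,16) = 1x16
Op 6 cut(0, 10): punch at orig (5,10); cuts so far [(5, 2), (5, 10)]; region rows[5,6) x cols[0,16) = 1x16
Op 7 cut(0, 0): punch at orig (5,0); cuts so far [(5, 0), (5, 2), (5, 10)]; region rows[5,6) x cols[0,16) = 1x16
Op 8 cut(0, 7): punch at orig (5,7); cuts so far [(5, 0), (5, 2), (5, 7), (5, 10)]; region rows[5,6) x cols[0,16) = 1x16
Unfold 1 (reflect across h@5): 8 holes -> [(4, 0), (4, 2), (4, 7), (4, 10), (5, 0), (5, 2), (5, 7), (5, 10)]
Unfold 2 (reflect across h@6): 16 holes -> [(4, 0), (4, 2), (4, 7), (4, 10), (5, 0), (5, 2), (5, 7), (5, 10), (6, 0), (6, 2), (6, 7), (6, 10), (7, 0), (7, 2), (7, 7), (7, 10)]
Unfold 3 (reflect across h@4): 32 holes -> [(0, 0), (0, 2), (0, 7), (0, 10), (1, 0), (1, 2), (1, 7), (1, 10), (2, 0), (2, 2), (2, 7), (2, 10), (3, 0), (3, 2), (3, 7), (3, 10), (4, 0), (4, 2), (4, 7), (4, 10), (5, 0), (5, 2), (5, 7), (5, 10), (6, 0), (6, 2), (6, 7), (6, 10), (7, 0), (7, 2), (7, 7), (7, 10)]
Unfold 4 (reflect across h@8): 64 holes -> [(0, 0), (0, 2), (0, 7), (0, 10), (1, 0), (1, 2), (1, 7), (1, 10), (2, 0), (2, 2), (2, 7), (2, 10), (3, 0), (3, 2), (3, 7), (3, 10), (4, 0), (4, 2), (4, 7), (4, 10), (5, 0), (5, 2), (5, 7), (5, 10), (6, 0), (6, 2), (6, 7), (6, 10), (7, 0), (7, 2), (7, 7), (7, 10), (8, 0), (8, 2), (8, 7), (8, 10), (9, 0), (9, 2), (9, 7), (9, 10), (10, 0), (10, 2), (10, 7), (10, 10), (11, 0), (11, 2), (11, 7), (11, 10), (12, 0), (12, 2), (12, 7), (12, 10), (13, 0), (13, 2), (13, 7), (13, 10), (14, 0), (14, 2), (14, 7), (14, 10), (15, 0), (15, 2), (15, 7), (15, 10)]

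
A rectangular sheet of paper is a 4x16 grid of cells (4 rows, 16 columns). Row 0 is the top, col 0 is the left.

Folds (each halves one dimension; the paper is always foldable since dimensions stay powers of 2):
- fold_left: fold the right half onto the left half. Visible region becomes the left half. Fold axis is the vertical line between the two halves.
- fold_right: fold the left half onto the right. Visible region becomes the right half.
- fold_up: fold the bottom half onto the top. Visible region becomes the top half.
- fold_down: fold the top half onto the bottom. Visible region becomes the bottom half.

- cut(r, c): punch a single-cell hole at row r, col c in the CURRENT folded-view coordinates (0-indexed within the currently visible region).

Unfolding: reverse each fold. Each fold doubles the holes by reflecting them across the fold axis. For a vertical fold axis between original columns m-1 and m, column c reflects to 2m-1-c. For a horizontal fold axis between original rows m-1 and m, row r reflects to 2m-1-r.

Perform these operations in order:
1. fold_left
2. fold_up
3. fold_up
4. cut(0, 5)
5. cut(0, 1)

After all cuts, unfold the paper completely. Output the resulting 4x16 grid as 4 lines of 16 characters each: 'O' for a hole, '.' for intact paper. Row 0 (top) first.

Answer: .O...O....O...O.
.O...O....O...O.
.O...O....O...O.
.O...O....O...O.

Derivation:
Op 1 fold_left: fold axis v@8; visible region now rows[0,4) x cols[0,8) = 4x8
Op 2 fold_up: fold axis h@2; visible region now rows[0,2) x cols[0,8) = 2x8
Op 3 fold_up: fold axis h@1; visible region now rows[0,1) x cols[0,8) = 1x8
Op 4 cut(0, 5): punch at orig (0,5); cuts so far [(0, 5)]; region rows[0,1) x cols[0,8) = 1x8
Op 5 cut(0, 1): punch at orig (0,1); cuts so far [(0, 1), (0, 5)]; region rows[0,1) x cols[0,8) = 1x8
Unfold 1 (reflect across h@1): 4 holes -> [(0, 1), (0, 5), (1, 1), (1, 5)]
Unfold 2 (reflect across h@2): 8 holes -> [(0, 1), (0, 5), (1, 1), (1, 5), (2, 1), (2, 5), (3, 1), (3, 5)]
Unfold 3 (reflect across v@8): 16 holes -> [(0, 1), (0, 5), (0, 10), (0, 14), (1, 1), (1, 5), (1, 10), (1, 14), (2, 1), (2, 5), (2, 10), (2, 14), (3, 1), (3, 5), (3, 10), (3, 14)]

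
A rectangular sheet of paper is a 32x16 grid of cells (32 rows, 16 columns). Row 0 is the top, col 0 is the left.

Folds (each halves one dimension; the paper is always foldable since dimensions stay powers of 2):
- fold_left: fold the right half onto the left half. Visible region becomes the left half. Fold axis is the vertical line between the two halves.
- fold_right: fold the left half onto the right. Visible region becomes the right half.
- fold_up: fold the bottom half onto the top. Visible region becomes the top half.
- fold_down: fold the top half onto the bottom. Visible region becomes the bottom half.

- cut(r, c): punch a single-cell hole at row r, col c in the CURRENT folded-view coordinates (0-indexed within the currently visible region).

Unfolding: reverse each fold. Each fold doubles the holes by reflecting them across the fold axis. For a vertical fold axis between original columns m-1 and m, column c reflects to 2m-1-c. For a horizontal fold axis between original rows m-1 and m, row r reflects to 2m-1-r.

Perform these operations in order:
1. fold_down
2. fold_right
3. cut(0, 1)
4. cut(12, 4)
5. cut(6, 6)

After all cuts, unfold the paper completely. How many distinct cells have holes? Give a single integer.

Op 1 fold_down: fold axis h@16; visible region now rows[16,32) x cols[0,16) = 16x16
Op 2 fold_right: fold axis v@8; visible region now rows[16,32) x cols[8,16) = 16x8
Op 3 cut(0, 1): punch at orig (16,9); cuts so far [(16, 9)]; region rows[16,32) x cols[8,16) = 16x8
Op 4 cut(12, 4): punch at orig (28,12); cuts so far [(16, 9), (28, 12)]; region rows[16,32) x cols[8,16) = 16x8
Op 5 cut(6, 6): punch at orig (22,14); cuts so far [(16, 9), (22, 14), (28, 12)]; region rows[16,32) x cols[8,16) = 16x8
Unfold 1 (reflect across v@8): 6 holes -> [(16, 6), (16, 9), (22, 1), (22, 14), (28, 3), (28, 12)]
Unfold 2 (reflect across h@16): 12 holes -> [(3, 3), (3, 12), (9, 1), (9, 14), (15, 6), (15, 9), (16, 6), (16, 9), (22, 1), (22, 14), (28, 3), (28, 12)]

Answer: 12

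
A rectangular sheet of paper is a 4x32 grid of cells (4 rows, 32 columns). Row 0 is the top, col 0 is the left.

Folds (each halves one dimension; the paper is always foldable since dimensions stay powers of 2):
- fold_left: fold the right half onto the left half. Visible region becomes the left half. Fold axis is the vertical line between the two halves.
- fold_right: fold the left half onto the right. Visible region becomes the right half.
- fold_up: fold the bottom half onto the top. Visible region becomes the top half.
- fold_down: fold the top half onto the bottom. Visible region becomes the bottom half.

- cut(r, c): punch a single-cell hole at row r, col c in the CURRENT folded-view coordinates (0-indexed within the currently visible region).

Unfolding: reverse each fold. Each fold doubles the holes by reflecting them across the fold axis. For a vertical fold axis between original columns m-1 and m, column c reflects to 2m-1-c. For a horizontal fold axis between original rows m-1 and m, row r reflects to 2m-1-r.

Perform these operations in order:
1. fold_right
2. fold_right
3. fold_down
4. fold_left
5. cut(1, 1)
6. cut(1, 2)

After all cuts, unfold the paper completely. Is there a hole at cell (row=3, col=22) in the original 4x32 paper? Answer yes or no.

Op 1 fold_right: fold axis v@16; visible region now rows[0,4) x cols[16,32) = 4x16
Op 2 fold_right: fold axis v@24; visible region now rows[0,4) x cols[24,32) = 4x8
Op 3 fold_down: fold axis h@2; visible region now rows[2,4) x cols[24,32) = 2x8
Op 4 fold_left: fold axis v@28; visible region now rows[2,4) x cols[24,28) = 2x4
Op 5 cut(1, 1): punch at orig (3,25); cuts so far [(3, 25)]; region rows[2,4) x cols[24,28) = 2x4
Op 6 cut(1, 2): punch at orig (3,26); cuts so far [(3, 25), (3, 26)]; region rows[2,4) x cols[24,28) = 2x4
Unfold 1 (reflect across v@28): 4 holes -> [(3, 25), (3, 26), (3, 29), (3, 30)]
Unfold 2 (reflect across h@2): 8 holes -> [(0, 25), (0, 26), (0, 29), (0, 30), (3, 25), (3, 26), (3, 29), (3, 30)]
Unfold 3 (reflect across v@24): 16 holes -> [(0, 17), (0, 18), (0, 21), (0, 22), (0, 25), (0, 26), (0, 29), (0, 30), (3, 17), (3, 18), (3, 21), (3, 22), (3, 25), (3, 26), (3, 29), (3, 30)]
Unfold 4 (reflect across v@16): 32 holes -> [(0, 1), (0, 2), (0, 5), (0, 6), (0, 9), (0, 10), (0, 13), (0, 14), (0, 17), (0, 18), (0, 21), (0, 22), (0, 25), (0, 26), (0, 29), (0, 30), (3, 1), (3, 2), (3, 5), (3, 6), (3, 9), (3, 10), (3, 13), (3, 14), (3, 17), (3, 18), (3, 21), (3, 22), (3, 25), (3, 26), (3, 29), (3, 30)]
Holes: [(0, 1), (0, 2), (0, 5), (0, 6), (0, 9), (0, 10), (0, 13), (0, 14), (0, 17), (0, 18), (0, 21), (0, 22), (0, 25), (0, 26), (0, 29), (0, 30), (3, 1), (3, 2), (3, 5), (3, 6), (3, 9), (3, 10), (3, 13), (3, 14), (3, 17), (3, 18), (3, 21), (3, 22), (3, 25), (3, 26), (3, 29), (3, 30)]

Answer: yes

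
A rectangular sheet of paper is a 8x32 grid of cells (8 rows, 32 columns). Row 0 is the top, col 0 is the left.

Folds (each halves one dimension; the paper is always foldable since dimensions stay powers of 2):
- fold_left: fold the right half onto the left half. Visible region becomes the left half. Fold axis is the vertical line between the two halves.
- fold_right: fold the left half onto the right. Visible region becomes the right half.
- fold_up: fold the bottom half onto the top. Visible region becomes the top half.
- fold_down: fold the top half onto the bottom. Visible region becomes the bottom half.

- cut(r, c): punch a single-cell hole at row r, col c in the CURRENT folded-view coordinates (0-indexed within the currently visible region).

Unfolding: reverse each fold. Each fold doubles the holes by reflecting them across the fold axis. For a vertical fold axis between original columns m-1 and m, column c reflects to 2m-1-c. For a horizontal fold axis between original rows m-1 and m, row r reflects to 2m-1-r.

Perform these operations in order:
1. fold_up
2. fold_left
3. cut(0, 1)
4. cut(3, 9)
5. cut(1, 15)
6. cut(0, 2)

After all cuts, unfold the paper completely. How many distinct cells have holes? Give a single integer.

Op 1 fold_up: fold axis h@4; visible region now rows[0,4) x cols[0,32) = 4x32
Op 2 fold_left: fold axis v@16; visible region now rows[0,4) x cols[0,16) = 4x16
Op 3 cut(0, 1): punch at orig (0,1); cuts so far [(0, 1)]; region rows[0,4) x cols[0,16) = 4x16
Op 4 cut(3, 9): punch at orig (3,9); cuts so far [(0, 1), (3, 9)]; region rows[0,4) x cols[0,16) = 4x16
Op 5 cut(1, 15): punch at orig (1,15); cuts so far [(0, 1), (1, 15), (3, 9)]; region rows[0,4) x cols[0,16) = 4x16
Op 6 cut(0, 2): punch at orig (0,2); cuts so far [(0, 1), (0, 2), (1, 15), (3, 9)]; region rows[0,4) x cols[0,16) = 4x16
Unfold 1 (reflect across v@16): 8 holes -> [(0, 1), (0, 2), (0, 29), (0, 30), (1, 15), (1, 16), (3, 9), (3, 22)]
Unfold 2 (reflect across h@4): 16 holes -> [(0, 1), (0, 2), (0, 29), (0, 30), (1, 15), (1, 16), (3, 9), (3, 22), (4, 9), (4, 22), (6, 15), (6, 16), (7, 1), (7, 2), (7, 29), (7, 30)]

Answer: 16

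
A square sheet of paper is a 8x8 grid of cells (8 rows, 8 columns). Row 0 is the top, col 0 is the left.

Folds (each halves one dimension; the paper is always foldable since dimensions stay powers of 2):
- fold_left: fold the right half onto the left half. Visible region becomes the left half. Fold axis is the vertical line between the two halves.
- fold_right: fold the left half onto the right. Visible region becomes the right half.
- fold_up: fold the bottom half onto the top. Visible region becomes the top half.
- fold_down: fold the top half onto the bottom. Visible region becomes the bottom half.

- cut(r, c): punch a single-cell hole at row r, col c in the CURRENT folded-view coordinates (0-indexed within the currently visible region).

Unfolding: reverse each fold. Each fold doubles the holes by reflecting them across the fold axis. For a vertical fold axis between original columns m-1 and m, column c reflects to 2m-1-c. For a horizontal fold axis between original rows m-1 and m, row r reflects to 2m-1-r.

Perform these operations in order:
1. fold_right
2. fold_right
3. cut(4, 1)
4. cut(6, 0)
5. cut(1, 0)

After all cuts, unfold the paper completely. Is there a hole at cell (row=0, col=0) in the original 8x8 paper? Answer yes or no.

Op 1 fold_right: fold axis v@4; visible region now rows[0,8) x cols[4,8) = 8x4
Op 2 fold_right: fold axis v@6; visible region now rows[0,8) x cols[6,8) = 8x2
Op 3 cut(4, 1): punch at orig (4,7); cuts so far [(4, 7)]; region rows[0,8) x cols[6,8) = 8x2
Op 4 cut(6, 0): punch at orig (6,6); cuts so far [(4, 7), (6, 6)]; region rows[0,8) x cols[6,8) = 8x2
Op 5 cut(1, 0): punch at orig (1,6); cuts so far [(1, 6), (4, 7), (6, 6)]; region rows[0,8) x cols[6,8) = 8x2
Unfold 1 (reflect across v@6): 6 holes -> [(1, 5), (1, 6), (4, 4), (4, 7), (6, 5), (6, 6)]
Unfold 2 (reflect across v@4): 12 holes -> [(1, 1), (1, 2), (1, 5), (1, 6), (4, 0), (4, 3), (4, 4), (4, 7), (6, 1), (6, 2), (6, 5), (6, 6)]
Holes: [(1, 1), (1, 2), (1, 5), (1, 6), (4, 0), (4, 3), (4, 4), (4, 7), (6, 1), (6, 2), (6, 5), (6, 6)]

Answer: no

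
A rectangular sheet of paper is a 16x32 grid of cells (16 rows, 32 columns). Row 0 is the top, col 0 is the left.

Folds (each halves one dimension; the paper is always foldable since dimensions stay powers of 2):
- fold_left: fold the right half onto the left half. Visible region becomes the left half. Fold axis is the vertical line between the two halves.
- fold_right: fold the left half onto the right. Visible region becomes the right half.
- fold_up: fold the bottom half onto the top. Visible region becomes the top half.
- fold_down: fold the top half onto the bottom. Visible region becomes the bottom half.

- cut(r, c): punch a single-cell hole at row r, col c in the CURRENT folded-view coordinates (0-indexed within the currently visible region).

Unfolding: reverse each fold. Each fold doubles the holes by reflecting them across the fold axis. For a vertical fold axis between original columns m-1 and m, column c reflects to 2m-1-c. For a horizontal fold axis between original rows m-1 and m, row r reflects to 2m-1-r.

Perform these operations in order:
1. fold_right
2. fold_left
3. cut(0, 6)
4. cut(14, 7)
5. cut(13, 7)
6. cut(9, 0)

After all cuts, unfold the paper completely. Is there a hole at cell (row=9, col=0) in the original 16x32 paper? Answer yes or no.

Op 1 fold_right: fold axis v@16; visible region now rows[0,16) x cols[16,32) = 16x16
Op 2 fold_left: fold axis v@24; visible region now rows[0,16) x cols[16,24) = 16x8
Op 3 cut(0, 6): punch at orig (0,22); cuts so far [(0, 22)]; region rows[0,16) x cols[16,24) = 16x8
Op 4 cut(14, 7): punch at orig (14,23); cuts so far [(0, 22), (14, 23)]; region rows[0,16) x cols[16,24) = 16x8
Op 5 cut(13, 7): punch at orig (13,23); cuts so far [(0, 22), (13, 23), (14, 23)]; region rows[0,16) x cols[16,24) = 16x8
Op 6 cut(9, 0): punch at orig (9,16); cuts so far [(0, 22), (9, 16), (13, 23), (14, 23)]; region rows[0,16) x cols[16,24) = 16x8
Unfold 1 (reflect across v@24): 8 holes -> [(0, 22), (0, 25), (9, 16), (9, 31), (13, 23), (13, 24), (14, 23), (14, 24)]
Unfold 2 (reflect across v@16): 16 holes -> [(0, 6), (0, 9), (0, 22), (0, 25), (9, 0), (9, 15), (9, 16), (9, 31), (13, 7), (13, 8), (13, 23), (13, 24), (14, 7), (14, 8), (14, 23), (14, 24)]
Holes: [(0, 6), (0, 9), (0, 22), (0, 25), (9, 0), (9, 15), (9, 16), (9, 31), (13, 7), (13, 8), (13, 23), (13, 24), (14, 7), (14, 8), (14, 23), (14, 24)]

Answer: yes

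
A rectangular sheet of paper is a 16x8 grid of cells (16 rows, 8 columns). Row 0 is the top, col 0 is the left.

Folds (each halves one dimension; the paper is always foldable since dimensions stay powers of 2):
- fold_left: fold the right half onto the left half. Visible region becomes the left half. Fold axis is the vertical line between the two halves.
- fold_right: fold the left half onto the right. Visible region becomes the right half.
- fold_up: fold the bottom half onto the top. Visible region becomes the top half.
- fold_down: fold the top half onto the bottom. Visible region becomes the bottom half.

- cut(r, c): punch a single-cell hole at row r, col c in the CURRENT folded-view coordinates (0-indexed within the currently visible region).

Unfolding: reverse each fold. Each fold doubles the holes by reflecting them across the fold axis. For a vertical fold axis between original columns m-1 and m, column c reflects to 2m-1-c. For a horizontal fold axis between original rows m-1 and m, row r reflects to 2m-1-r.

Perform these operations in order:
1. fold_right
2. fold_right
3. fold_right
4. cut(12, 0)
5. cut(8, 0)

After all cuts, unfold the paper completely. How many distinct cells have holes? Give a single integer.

Answer: 16

Derivation:
Op 1 fold_right: fold axis v@4; visible region now rows[0,16) x cols[4,8) = 16x4
Op 2 fold_right: fold axis v@6; visible region now rows[0,16) x cols[6,8) = 16x2
Op 3 fold_right: fold axis v@7; visible region now rows[0,16) x cols[7,8) = 16x1
Op 4 cut(12, 0): punch at orig (12,7); cuts so far [(12, 7)]; region rows[0,16) x cols[7,8) = 16x1
Op 5 cut(8, 0): punch at orig (8,7); cuts so far [(8, 7), (12, 7)]; region rows[0,16) x cols[7,8) = 16x1
Unfold 1 (reflect across v@7): 4 holes -> [(8, 6), (8, 7), (12, 6), (12, 7)]
Unfold 2 (reflect across v@6): 8 holes -> [(8, 4), (8, 5), (8, 6), (8, 7), (12, 4), (12, 5), (12, 6), (12, 7)]
Unfold 3 (reflect across v@4): 16 holes -> [(8, 0), (8, 1), (8, 2), (8, 3), (8, 4), (8, 5), (8, 6), (8, 7), (12, 0), (12, 1), (12, 2), (12, 3), (12, 4), (12, 5), (12, 6), (12, 7)]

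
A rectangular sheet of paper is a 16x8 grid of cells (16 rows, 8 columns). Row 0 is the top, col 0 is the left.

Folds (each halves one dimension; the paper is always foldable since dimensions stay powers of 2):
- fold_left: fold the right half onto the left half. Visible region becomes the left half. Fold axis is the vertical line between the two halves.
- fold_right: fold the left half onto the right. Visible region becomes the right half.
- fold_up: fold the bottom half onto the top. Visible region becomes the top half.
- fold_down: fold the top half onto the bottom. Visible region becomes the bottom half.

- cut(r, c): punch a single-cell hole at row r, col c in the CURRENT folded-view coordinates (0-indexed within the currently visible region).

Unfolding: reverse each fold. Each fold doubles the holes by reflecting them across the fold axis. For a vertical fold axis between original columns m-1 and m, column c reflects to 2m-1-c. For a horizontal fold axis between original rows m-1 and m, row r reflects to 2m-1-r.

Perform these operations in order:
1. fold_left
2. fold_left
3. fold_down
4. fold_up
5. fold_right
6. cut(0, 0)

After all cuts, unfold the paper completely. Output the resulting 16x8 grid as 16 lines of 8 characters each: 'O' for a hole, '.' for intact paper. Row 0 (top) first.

Answer: OOOOOOOO
........
........
........
........
........
........
OOOOOOOO
OOOOOOOO
........
........
........
........
........
........
OOOOOOOO

Derivation:
Op 1 fold_left: fold axis v@4; visible region now rows[0,16) x cols[0,4) = 16x4
Op 2 fold_left: fold axis v@2; visible region now rows[0,16) x cols[0,2) = 16x2
Op 3 fold_down: fold axis h@8; visible region now rows[8,16) x cols[0,2) = 8x2
Op 4 fold_up: fold axis h@12; visible region now rows[8,12) x cols[0,2) = 4x2
Op 5 fold_right: fold axis v@1; visible region now rows[8,12) x cols[1,2) = 4x1
Op 6 cut(0, 0): punch at orig (8,1); cuts so far [(8, 1)]; region rows[8,12) x cols[1,2) = 4x1
Unfold 1 (reflect across v@1): 2 holes -> [(8, 0), (8, 1)]
Unfold 2 (reflect across h@12): 4 holes -> [(8, 0), (8, 1), (15, 0), (15, 1)]
Unfold 3 (reflect across h@8): 8 holes -> [(0, 0), (0, 1), (7, 0), (7, 1), (8, 0), (8, 1), (15, 0), (15, 1)]
Unfold 4 (reflect across v@2): 16 holes -> [(0, 0), (0, 1), (0, 2), (0, 3), (7, 0), (7, 1), (7, 2), (7, 3), (8, 0), (8, 1), (8, 2), (8, 3), (15, 0), (15, 1), (15, 2), (15, 3)]
Unfold 5 (reflect across v@4): 32 holes -> [(0, 0), (0, 1), (0, 2), (0, 3), (0, 4), (0, 5), (0, 6), (0, 7), (7, 0), (7, 1), (7, 2), (7, 3), (7, 4), (7, 5), (7, 6), (7, 7), (8, 0), (8, 1), (8, 2), (8, 3), (8, 4), (8, 5), (8, 6), (8, 7), (15, 0), (15, 1), (15, 2), (15, 3), (15, 4), (15, 5), (15, 6), (15, 7)]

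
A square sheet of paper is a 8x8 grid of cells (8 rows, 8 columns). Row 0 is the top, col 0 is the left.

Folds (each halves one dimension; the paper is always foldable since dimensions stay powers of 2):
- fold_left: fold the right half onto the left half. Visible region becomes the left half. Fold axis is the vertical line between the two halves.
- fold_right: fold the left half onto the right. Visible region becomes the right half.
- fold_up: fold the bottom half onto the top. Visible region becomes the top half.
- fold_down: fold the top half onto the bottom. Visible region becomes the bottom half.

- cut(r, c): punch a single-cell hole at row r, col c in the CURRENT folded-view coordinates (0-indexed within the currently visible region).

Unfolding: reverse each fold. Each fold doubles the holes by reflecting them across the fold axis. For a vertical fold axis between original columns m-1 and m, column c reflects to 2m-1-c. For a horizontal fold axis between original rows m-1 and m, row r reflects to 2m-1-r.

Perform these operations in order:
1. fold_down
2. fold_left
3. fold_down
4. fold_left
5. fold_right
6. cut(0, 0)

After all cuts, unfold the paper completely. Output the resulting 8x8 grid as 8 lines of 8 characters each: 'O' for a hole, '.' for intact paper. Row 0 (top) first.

Op 1 fold_down: fold axis h@4; visible region now rows[4,8) x cols[0,8) = 4x8
Op 2 fold_left: fold axis v@4; visible region now rows[4,8) x cols[0,4) = 4x4
Op 3 fold_down: fold axis h@6; visible region now rows[6,8) x cols[0,4) = 2x4
Op 4 fold_left: fold axis v@2; visible region now rows[6,8) x cols[0,2) = 2x2
Op 5 fold_right: fold axis v@1; visible region now rows[6,8) x cols[1,2) = 2x1
Op 6 cut(0, 0): punch at orig (6,1); cuts so far [(6, 1)]; region rows[6,8) x cols[1,2) = 2x1
Unfold 1 (reflect across v@1): 2 holes -> [(6, 0), (6, 1)]
Unfold 2 (reflect across v@2): 4 holes -> [(6, 0), (6, 1), (6, 2), (6, 3)]
Unfold 3 (reflect across h@6): 8 holes -> [(5, 0), (5, 1), (5, 2), (5, 3), (6, 0), (6, 1), (6, 2), (6, 3)]
Unfold 4 (reflect across v@4): 16 holes -> [(5, 0), (5, 1), (5, 2), (5, 3), (5, 4), (5, 5), (5, 6), (5, 7), (6, 0), (6, 1), (6, 2), (6, 3), (6, 4), (6, 5), (6, 6), (6, 7)]
Unfold 5 (reflect across h@4): 32 holes -> [(1, 0), (1, 1), (1, 2), (1, 3), (1, 4), (1, 5), (1, 6), (1, 7), (2, 0), (2, 1), (2, 2), (2, 3), (2, 4), (2, 5), (2, 6), (2, 7), (5, 0), (5, 1), (5, 2), (5, 3), (5, 4), (5, 5), (5, 6), (5, 7), (6, 0), (6, 1), (6, 2), (6, 3), (6, 4), (6, 5), (6, 6), (6, 7)]

Answer: ........
OOOOOOOO
OOOOOOOO
........
........
OOOOOOOO
OOOOOOOO
........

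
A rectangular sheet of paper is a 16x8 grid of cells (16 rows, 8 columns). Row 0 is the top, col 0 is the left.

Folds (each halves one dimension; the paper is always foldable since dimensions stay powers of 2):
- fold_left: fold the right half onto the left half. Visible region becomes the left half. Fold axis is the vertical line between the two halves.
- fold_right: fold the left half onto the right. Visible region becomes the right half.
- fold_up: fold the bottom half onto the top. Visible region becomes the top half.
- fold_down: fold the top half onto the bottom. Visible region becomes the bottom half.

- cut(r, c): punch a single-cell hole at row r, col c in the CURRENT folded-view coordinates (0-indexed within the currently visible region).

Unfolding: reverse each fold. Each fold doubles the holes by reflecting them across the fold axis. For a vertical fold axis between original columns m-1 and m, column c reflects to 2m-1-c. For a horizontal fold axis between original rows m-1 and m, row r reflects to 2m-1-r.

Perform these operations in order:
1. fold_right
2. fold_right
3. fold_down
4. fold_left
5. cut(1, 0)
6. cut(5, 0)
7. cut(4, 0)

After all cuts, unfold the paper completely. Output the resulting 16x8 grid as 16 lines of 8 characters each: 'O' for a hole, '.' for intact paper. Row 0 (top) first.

Answer: ........
........
OOOOOOOO
OOOOOOOO
........
........
OOOOOOOO
........
........
OOOOOOOO
........
........
OOOOOOOO
OOOOOOOO
........
........

Derivation:
Op 1 fold_right: fold axis v@4; visible region now rows[0,16) x cols[4,8) = 16x4
Op 2 fold_right: fold axis v@6; visible region now rows[0,16) x cols[6,8) = 16x2
Op 3 fold_down: fold axis h@8; visible region now rows[8,16) x cols[6,8) = 8x2
Op 4 fold_left: fold axis v@7; visible region now rows[8,16) x cols[6,7) = 8x1
Op 5 cut(1, 0): punch at orig (9,6); cuts so far [(9, 6)]; region rows[8,16) x cols[6,7) = 8x1
Op 6 cut(5, 0): punch at orig (13,6); cuts so far [(9, 6), (13, 6)]; region rows[8,16) x cols[6,7) = 8x1
Op 7 cut(4, 0): punch at orig (12,6); cuts so far [(9, 6), (12, 6), (13, 6)]; region rows[8,16) x cols[6,7) = 8x1
Unfold 1 (reflect across v@7): 6 holes -> [(9, 6), (9, 7), (12, 6), (12, 7), (13, 6), (13, 7)]
Unfold 2 (reflect across h@8): 12 holes -> [(2, 6), (2, 7), (3, 6), (3, 7), (6, 6), (6, 7), (9, 6), (9, 7), (12, 6), (12, 7), (13, 6), (13, 7)]
Unfold 3 (reflect across v@6): 24 holes -> [(2, 4), (2, 5), (2, 6), (2, 7), (3, 4), (3, 5), (3, 6), (3, 7), (6, 4), (6, 5), (6, 6), (6, 7), (9, 4), (9, 5), (9, 6), (9, 7), (12, 4), (12, 5), (12, 6), (12, 7), (13, 4), (13, 5), (13, 6), (13, 7)]
Unfold 4 (reflect across v@4): 48 holes -> [(2, 0), (2, 1), (2, 2), (2, 3), (2, 4), (2, 5), (2, 6), (2, 7), (3, 0), (3, 1), (3, 2), (3, 3), (3, 4), (3, 5), (3, 6), (3, 7), (6, 0), (6, 1), (6, 2), (6, 3), (6, 4), (6, 5), (6, 6), (6, 7), (9, 0), (9, 1), (9, 2), (9, 3), (9, 4), (9, 5), (9, 6), (9, 7), (12, 0), (12, 1), (12, 2), (12, 3), (12, 4), (12, 5), (12, 6), (12, 7), (13, 0), (13, 1), (13, 2), (13, 3), (13, 4), (13, 5), (13, 6), (13, 7)]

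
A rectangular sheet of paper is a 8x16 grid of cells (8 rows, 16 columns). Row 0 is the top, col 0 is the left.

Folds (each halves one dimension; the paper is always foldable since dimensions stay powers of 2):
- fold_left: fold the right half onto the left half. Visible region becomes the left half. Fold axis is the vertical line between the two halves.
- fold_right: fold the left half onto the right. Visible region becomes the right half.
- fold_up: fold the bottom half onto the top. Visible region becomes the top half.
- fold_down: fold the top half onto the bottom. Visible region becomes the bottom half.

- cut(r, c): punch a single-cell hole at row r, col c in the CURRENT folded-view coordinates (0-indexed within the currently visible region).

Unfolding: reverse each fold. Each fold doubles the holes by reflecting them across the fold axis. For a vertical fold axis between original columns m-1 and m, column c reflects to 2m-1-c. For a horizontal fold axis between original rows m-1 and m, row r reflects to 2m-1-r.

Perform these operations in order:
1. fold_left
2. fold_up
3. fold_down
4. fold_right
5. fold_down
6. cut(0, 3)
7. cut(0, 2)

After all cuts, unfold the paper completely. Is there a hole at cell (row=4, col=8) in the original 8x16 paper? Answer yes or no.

Answer: yes

Derivation:
Op 1 fold_left: fold axis v@8; visible region now rows[0,8) x cols[0,8) = 8x8
Op 2 fold_up: fold axis h@4; visible region now rows[0,4) x cols[0,8) = 4x8
Op 3 fold_down: fold axis h@2; visible region now rows[2,4) x cols[0,8) = 2x8
Op 4 fold_right: fold axis v@4; visible region now rows[2,4) x cols[4,8) = 2x4
Op 5 fold_down: fold axis h@3; visible region now rows[3,4) x cols[4,8) = 1x4
Op 6 cut(0, 3): punch at orig (3,7); cuts so far [(3, 7)]; region rows[3,4) x cols[4,8) = 1x4
Op 7 cut(0, 2): punch at orig (3,6); cuts so far [(3, 6), (3, 7)]; region rows[3,4) x cols[4,8) = 1x4
Unfold 1 (reflect across h@3): 4 holes -> [(2, 6), (2, 7), (3, 6), (3, 7)]
Unfold 2 (reflect across v@4): 8 holes -> [(2, 0), (2, 1), (2, 6), (2, 7), (3, 0), (3, 1), (3, 6), (3, 7)]
Unfold 3 (reflect across h@2): 16 holes -> [(0, 0), (0, 1), (0, 6), (0, 7), (1, 0), (1, 1), (1, 6), (1, 7), (2, 0), (2, 1), (2, 6), (2, 7), (3, 0), (3, 1), (3, 6), (3, 7)]
Unfold 4 (reflect across h@4): 32 holes -> [(0, 0), (0, 1), (0, 6), (0, 7), (1, 0), (1, 1), (1, 6), (1, 7), (2, 0), (2, 1), (2, 6), (2, 7), (3, 0), (3, 1), (3, 6), (3, 7), (4, 0), (4, 1), (4, 6), (4, 7), (5, 0), (5, 1), (5, 6), (5, 7), (6, 0), (6, 1), (6, 6), (6, 7), (7, 0), (7, 1), (7, 6), (7, 7)]
Unfold 5 (reflect across v@8): 64 holes -> [(0, 0), (0, 1), (0, 6), (0, 7), (0, 8), (0, 9), (0, 14), (0, 15), (1, 0), (1, 1), (1, 6), (1, 7), (1, 8), (1, 9), (1, 14), (1, 15), (2, 0), (2, 1), (2, 6), (2, 7), (2, 8), (2, 9), (2, 14), (2, 15), (3, 0), (3, 1), (3, 6), (3, 7), (3, 8), (3, 9), (3, 14), (3, 15), (4, 0), (4, 1), (4, 6), (4, 7), (4, 8), (4, 9), (4, 14), (4, 15), (5, 0), (5, 1), (5, 6), (5, 7), (5, 8), (5, 9), (5, 14), (5, 15), (6, 0), (6, 1), (6, 6), (6, 7), (6, 8), (6, 9), (6, 14), (6, 15), (7, 0), (7, 1), (7, 6), (7, 7), (7, 8), (7, 9), (7, 14), (7, 15)]
Holes: [(0, 0), (0, 1), (0, 6), (0, 7), (0, 8), (0, 9), (0, 14), (0, 15), (1, 0), (1, 1), (1, 6), (1, 7), (1, 8), (1, 9), (1, 14), (1, 15), (2, 0), (2, 1), (2, 6), (2, 7), (2, 8), (2, 9), (2, 14), (2, 15), (3, 0), (3, 1), (3, 6), (3, 7), (3, 8), (3, 9), (3, 14), (3, 15), (4, 0), (4, 1), (4, 6), (4, 7), (4, 8), (4, 9), (4, 14), (4, 15), (5, 0), (5, 1), (5, 6), (5, 7), (5, 8), (5, 9), (5, 14), (5, 15), (6, 0), (6, 1), (6, 6), (6, 7), (6, 8), (6, 9), (6, 14), (6, 15), (7, 0), (7, 1), (7, 6), (7, 7), (7, 8), (7, 9), (7, 14), (7, 15)]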